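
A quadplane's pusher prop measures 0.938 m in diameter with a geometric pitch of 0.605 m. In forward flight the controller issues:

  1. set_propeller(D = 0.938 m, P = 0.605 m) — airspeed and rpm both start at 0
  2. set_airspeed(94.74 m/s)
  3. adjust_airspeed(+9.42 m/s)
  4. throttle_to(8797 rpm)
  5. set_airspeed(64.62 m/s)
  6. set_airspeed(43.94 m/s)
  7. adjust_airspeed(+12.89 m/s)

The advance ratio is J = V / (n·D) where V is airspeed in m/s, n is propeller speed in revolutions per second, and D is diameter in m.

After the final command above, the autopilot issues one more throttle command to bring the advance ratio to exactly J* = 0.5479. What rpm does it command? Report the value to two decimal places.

set_propeller: D = 0.938 m, P = 0.605 m (p = P/D = 0.644989); state ← (V=0, rpm=0)
set_airspeed(94.74): V ← 94.74 m/s
adjust_airspeed(+9.42): V ← 94.74 +9.42 = 104.16 m/s
throttle_to(8797): rpm ← 8797
set_airspeed(64.62): V ← 64.62 m/s
set_airspeed(43.94): V ← 43.94 m/s
adjust_airspeed(+12.89): V ← 43.94 +12.89 = 56.83 m/s
final state: V = 56.83 m/s, rpm = 8797 → n = rpm/60 = 146.616667 rev/s
target J* = 0.5479; solve J* = V/(n·D) for n: n = V/(J*·D) = 56.83/(0.5479 × 0.938) = 110.579219 rev/s
rpm = 60·n = 6634.753124

rpm = 6634.75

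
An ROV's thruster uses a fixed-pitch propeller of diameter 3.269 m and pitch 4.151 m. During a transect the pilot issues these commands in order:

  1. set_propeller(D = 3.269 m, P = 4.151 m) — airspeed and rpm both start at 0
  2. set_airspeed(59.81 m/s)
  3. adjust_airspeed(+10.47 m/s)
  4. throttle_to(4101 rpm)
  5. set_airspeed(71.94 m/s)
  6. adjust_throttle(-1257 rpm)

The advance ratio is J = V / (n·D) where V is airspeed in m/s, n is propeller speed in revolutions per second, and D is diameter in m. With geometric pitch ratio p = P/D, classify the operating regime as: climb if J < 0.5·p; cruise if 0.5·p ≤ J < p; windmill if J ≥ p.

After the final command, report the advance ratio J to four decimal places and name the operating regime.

set_propeller: D = 3.269 m, P = 4.151 m (p = P/D = 1.269807); state ← (V=0, rpm=0)
set_airspeed(59.81): V ← 59.81 m/s
adjust_airspeed(+10.47): V ← 59.81 +10.47 = 70.28 m/s
throttle_to(4101): rpm ← 4101
set_airspeed(71.94): V ← 71.94 m/s
adjust_throttle(-1257): rpm ← 4101 -1257 = 2844
final state: V = 71.94 m/s, rpm = 2844 → n = rpm/60 = 47.400000 rev/s
J = V / (n·D) = 71.94 / (47.400000 × 3.269) = 0.464277
regime bands: climb J<0.6349 | cruise [0.6349, 1.2698) | windmill J≥1.2698
J = 0.4643 → climb

J = 0.4643, regime = climb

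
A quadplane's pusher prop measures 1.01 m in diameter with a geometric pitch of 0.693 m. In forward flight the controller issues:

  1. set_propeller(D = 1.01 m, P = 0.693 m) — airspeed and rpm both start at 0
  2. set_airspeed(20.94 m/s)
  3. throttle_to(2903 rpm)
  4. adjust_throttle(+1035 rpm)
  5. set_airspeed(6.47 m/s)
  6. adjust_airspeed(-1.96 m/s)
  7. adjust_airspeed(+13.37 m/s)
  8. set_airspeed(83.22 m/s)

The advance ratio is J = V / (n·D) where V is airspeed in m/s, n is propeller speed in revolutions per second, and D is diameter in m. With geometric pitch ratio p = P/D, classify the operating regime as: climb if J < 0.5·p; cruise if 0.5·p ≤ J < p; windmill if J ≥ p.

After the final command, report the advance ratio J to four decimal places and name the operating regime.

set_propeller: D = 1.01 m, P = 0.693 m (p = P/D = 0.686139); state ← (V=0, rpm=0)
set_airspeed(20.94): V ← 20.94 m/s
throttle_to(2903): rpm ← 2903
adjust_throttle(+1035): rpm ← 2903 +1035 = 3938
set_airspeed(6.47): V ← 6.47 m/s
adjust_airspeed(-1.96): V ← 6.47 -1.96 = 4.51 m/s
adjust_airspeed(+13.37): V ← 4.51 +13.37 = 17.88 m/s
set_airspeed(83.22): V ← 83.22 m/s
final state: V = 83.22 m/s, rpm = 3938 → n = rpm/60 = 65.633333 rev/s
J = V / (n·D) = 83.22 / (65.633333 × 1.01) = 1.255399
regime bands: climb J<0.3431 | cruise [0.3431, 0.6861) | windmill J≥0.6861
J = 1.2554 → windmill

J = 1.2554, regime = windmill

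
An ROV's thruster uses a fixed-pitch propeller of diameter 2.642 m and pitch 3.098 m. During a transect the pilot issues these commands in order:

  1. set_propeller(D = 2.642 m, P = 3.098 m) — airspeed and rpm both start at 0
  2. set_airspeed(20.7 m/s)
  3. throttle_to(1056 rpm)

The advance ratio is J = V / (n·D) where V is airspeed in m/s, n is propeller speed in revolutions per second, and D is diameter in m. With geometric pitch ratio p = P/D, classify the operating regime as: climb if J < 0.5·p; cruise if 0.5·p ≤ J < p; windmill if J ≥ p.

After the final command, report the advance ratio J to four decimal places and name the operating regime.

set_propeller: D = 2.642 m, P = 3.098 m (p = P/D = 1.172597); state ← (V=0, rpm=0)
set_airspeed(20.7): V ← 20.7 m/s
throttle_to(1056): rpm ← 1056
final state: V = 20.7 m/s, rpm = 1056 → n = rpm/60 = 17.600000 rev/s
J = V / (n·D) = 20.7 / (17.600000 × 2.642) = 0.445169
regime bands: climb J<0.5863 | cruise [0.5863, 1.1726) | windmill J≥1.1726
J = 0.4452 → climb

J = 0.4452, regime = climb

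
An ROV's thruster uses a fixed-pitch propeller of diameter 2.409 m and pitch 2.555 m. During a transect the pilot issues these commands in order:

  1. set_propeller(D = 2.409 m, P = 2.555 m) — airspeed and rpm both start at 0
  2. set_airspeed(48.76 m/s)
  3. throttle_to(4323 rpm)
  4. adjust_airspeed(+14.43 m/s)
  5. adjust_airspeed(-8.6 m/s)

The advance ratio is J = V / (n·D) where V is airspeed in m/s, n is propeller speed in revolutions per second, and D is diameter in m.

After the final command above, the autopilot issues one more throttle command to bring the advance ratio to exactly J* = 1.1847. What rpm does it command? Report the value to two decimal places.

rpm = 1147.68

set_propeller: D = 2.409 m, P = 2.555 m (p = P/D = 1.060606); state ← (V=0, rpm=0)
set_airspeed(48.76): V ← 48.76 m/s
throttle_to(4323): rpm ← 4323
adjust_airspeed(+14.43): V ← 48.76 +14.43 = 63.19 m/s
adjust_airspeed(-8.6): V ← 63.19 -8.6 = 54.59 m/s
final state: V = 54.59 m/s, rpm = 4323 → n = rpm/60 = 72.050000 rev/s
target J* = 1.1847; solve J* = V/(n·D) for n: n = V/(J*·D) = 54.59/(1.1847 × 2.409) = 19.127927 rev/s
rpm = 60·n = 1147.675620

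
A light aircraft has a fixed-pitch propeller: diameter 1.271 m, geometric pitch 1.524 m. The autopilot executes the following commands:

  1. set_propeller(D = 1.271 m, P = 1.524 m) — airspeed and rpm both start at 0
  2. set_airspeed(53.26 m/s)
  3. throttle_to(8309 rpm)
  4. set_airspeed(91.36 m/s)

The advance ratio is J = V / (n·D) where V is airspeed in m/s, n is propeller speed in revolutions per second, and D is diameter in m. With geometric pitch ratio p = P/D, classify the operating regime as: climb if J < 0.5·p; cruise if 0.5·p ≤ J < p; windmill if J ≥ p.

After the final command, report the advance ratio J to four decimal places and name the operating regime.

set_propeller: D = 1.271 m, P = 1.524 m (p = P/D = 1.199056); state ← (V=0, rpm=0)
set_airspeed(53.26): V ← 53.26 m/s
throttle_to(8309): rpm ← 8309
set_airspeed(91.36): V ← 91.36 m/s
final state: V = 91.36 m/s, rpm = 8309 → n = rpm/60 = 138.483333 rev/s
J = V / (n·D) = 91.36 / (138.483333 × 1.271) = 0.519055
regime bands: climb J<0.5995 | cruise [0.5995, 1.1991) | windmill J≥1.1991
J = 0.5191 → climb

J = 0.5191, regime = climb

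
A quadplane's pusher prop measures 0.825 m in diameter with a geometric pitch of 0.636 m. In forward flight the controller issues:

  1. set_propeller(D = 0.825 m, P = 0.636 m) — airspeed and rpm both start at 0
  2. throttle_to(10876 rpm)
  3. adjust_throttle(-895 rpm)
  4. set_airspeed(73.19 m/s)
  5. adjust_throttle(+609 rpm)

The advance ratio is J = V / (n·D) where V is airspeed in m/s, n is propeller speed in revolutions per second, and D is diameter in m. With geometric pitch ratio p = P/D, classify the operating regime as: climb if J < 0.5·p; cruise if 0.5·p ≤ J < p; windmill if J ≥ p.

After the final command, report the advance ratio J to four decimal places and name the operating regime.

J = 0.5026, regime = cruise

set_propeller: D = 0.825 m, P = 0.636 m (p = P/D = 0.770909); state ← (V=0, rpm=0)
throttle_to(10876): rpm ← 10876
adjust_throttle(-895): rpm ← 10876 -895 = 9981
set_airspeed(73.19): V ← 73.19 m/s
adjust_throttle(+609): rpm ← 9981 +609 = 10590
final state: V = 73.19 m/s, rpm = 10590 → n = rpm/60 = 176.500000 rev/s
J = V / (n·D) = 73.19 / (176.500000 × 0.825) = 0.502635
regime bands: climb J<0.3855 | cruise [0.3855, 0.7709) | windmill J≥0.7709
J = 0.5026 → cruise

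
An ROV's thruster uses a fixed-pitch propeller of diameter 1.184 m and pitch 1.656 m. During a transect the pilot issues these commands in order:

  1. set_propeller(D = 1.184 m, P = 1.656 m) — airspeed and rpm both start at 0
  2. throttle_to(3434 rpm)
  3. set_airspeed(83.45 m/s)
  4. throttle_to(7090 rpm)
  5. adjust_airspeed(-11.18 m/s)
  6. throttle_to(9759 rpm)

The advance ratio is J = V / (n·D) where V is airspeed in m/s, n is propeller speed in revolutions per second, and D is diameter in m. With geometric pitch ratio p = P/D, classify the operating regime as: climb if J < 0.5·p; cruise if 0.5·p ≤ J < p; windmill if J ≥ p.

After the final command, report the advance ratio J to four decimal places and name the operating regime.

set_propeller: D = 1.184 m, P = 1.656 m (p = P/D = 1.398649); state ← (V=0, rpm=0)
throttle_to(3434): rpm ← 3434
set_airspeed(83.45): V ← 83.45 m/s
throttle_to(7090): rpm ← 7090
adjust_airspeed(-11.18): V ← 83.45 -11.18 = 72.27 m/s
throttle_to(9759): rpm ← 9759
final state: V = 72.27 m/s, rpm = 9759 → n = rpm/60 = 162.650000 rev/s
J = V / (n·D) = 72.27 / (162.650000 × 1.184) = 0.375277
regime bands: climb J<0.6993 | cruise [0.6993, 1.3986) | windmill J≥1.3986
J = 0.3753 → climb

J = 0.3753, regime = climb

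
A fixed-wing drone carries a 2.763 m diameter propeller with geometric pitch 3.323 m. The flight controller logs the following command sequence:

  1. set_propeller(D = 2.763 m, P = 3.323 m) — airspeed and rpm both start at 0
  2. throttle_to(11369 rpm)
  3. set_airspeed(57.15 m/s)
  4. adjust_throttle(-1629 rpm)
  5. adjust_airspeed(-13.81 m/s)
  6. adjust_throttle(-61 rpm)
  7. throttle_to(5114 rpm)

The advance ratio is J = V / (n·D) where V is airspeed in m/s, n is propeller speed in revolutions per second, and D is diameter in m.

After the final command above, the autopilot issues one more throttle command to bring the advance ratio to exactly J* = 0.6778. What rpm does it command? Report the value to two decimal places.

set_propeller: D = 2.763 m, P = 3.323 m (p = P/D = 1.202678); state ← (V=0, rpm=0)
throttle_to(11369): rpm ← 11369
set_airspeed(57.15): V ← 57.15 m/s
adjust_throttle(-1629): rpm ← 11369 -1629 = 9740
adjust_airspeed(-13.81): V ← 57.15 -13.81 = 43.34 m/s
adjust_throttle(-61): rpm ← 9740 -61 = 9679
throttle_to(5114): rpm ← 5114
final state: V = 43.34 m/s, rpm = 5114 → n = rpm/60 = 85.233333 rev/s
target J* = 0.6778; solve J* = V/(n·D) for n: n = V/(J*·D) = 43.34/(0.6778 × 2.763) = 23.142297 rev/s
rpm = 60·n = 1388.537803

rpm = 1388.54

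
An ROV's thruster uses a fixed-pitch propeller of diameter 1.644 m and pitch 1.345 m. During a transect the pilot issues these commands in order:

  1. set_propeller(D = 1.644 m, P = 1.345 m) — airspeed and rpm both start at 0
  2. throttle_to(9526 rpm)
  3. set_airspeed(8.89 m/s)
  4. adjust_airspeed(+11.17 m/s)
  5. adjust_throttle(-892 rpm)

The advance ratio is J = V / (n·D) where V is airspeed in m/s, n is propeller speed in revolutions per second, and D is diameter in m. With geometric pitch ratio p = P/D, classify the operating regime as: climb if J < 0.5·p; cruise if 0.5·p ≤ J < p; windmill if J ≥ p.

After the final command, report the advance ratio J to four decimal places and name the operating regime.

J = 0.0848, regime = climb

set_propeller: D = 1.644 m, P = 1.345 m (p = P/D = 0.818127); state ← (V=0, rpm=0)
throttle_to(9526): rpm ← 9526
set_airspeed(8.89): V ← 8.89 m/s
adjust_airspeed(+11.17): V ← 8.89 +11.17 = 20.06 m/s
adjust_throttle(-892): rpm ← 9526 -892 = 8634
final state: V = 20.06 m/s, rpm = 8634 → n = rpm/60 = 143.900000 rev/s
J = V / (n·D) = 20.06 / (143.900000 × 1.644) = 0.084795
regime bands: climb J<0.4091 | cruise [0.4091, 0.8181) | windmill J≥0.8181
J = 0.0848 → climb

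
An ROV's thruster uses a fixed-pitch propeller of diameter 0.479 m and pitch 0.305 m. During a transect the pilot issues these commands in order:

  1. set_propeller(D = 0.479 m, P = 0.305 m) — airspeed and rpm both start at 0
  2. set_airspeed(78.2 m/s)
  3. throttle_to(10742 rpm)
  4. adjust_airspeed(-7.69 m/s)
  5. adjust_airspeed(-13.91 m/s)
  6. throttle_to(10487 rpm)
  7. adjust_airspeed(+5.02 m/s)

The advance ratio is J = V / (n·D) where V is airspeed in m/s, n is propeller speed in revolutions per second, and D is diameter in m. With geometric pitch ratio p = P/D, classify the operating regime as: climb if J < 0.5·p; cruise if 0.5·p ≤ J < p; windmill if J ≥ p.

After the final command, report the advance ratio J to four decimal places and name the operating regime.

set_propeller: D = 0.479 m, P = 0.305 m (p = P/D = 0.636743); state ← (V=0, rpm=0)
set_airspeed(78.2): V ← 78.2 m/s
throttle_to(10742): rpm ← 10742
adjust_airspeed(-7.69): V ← 78.2 -7.69 = 70.51 m/s
adjust_airspeed(-13.91): V ← 70.51 -13.91 = 56.6 m/s
throttle_to(10487): rpm ← 10487
adjust_airspeed(+5.02): V ← 56.6 +5.02 = 61.62 m/s
final state: V = 61.62 m/s, rpm = 10487 → n = rpm/60 = 174.783333 rev/s
J = V / (n·D) = 61.62 / (174.783333 × 0.479) = 0.736014
regime bands: climb J<0.3184 | cruise [0.3184, 0.6367) | windmill J≥0.6367
J = 0.7360 → windmill

J = 0.7360, regime = windmill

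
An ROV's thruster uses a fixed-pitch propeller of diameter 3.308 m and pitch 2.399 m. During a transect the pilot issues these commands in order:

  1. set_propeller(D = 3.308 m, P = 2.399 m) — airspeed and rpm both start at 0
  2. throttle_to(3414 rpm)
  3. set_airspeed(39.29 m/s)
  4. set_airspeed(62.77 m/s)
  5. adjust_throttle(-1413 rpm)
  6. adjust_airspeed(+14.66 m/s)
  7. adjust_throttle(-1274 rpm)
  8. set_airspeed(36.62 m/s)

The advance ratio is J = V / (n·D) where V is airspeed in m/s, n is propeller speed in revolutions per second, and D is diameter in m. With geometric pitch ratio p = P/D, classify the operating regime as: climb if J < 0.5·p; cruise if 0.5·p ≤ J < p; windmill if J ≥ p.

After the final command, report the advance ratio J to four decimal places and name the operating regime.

J = 0.9136, regime = windmill

set_propeller: D = 3.308 m, P = 2.399 m (p = P/D = 0.725212); state ← (V=0, rpm=0)
throttle_to(3414): rpm ← 3414
set_airspeed(39.29): V ← 39.29 m/s
set_airspeed(62.77): V ← 62.77 m/s
adjust_throttle(-1413): rpm ← 3414 -1413 = 2001
adjust_airspeed(+14.66): V ← 62.77 +14.66 = 77.43 m/s
adjust_throttle(-1274): rpm ← 2001 -1274 = 727
set_airspeed(36.62): V ← 36.62 m/s
final state: V = 36.62 m/s, rpm = 727 → n = rpm/60 = 12.116667 rev/s
J = V / (n·D) = 36.62 / (12.116667 × 3.308) = 0.913629
regime bands: climb J<0.3626 | cruise [0.3626, 0.7252) | windmill J≥0.7252
J = 0.9136 → windmill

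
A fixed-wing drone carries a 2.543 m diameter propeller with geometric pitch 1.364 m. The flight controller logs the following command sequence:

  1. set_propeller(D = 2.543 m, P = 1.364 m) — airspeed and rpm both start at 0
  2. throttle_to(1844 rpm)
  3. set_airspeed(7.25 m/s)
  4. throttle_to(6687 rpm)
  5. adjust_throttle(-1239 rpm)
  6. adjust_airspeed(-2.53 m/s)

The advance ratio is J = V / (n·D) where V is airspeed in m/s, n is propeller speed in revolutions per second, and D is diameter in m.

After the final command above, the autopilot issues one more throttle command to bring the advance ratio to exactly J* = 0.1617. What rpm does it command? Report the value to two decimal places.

set_propeller: D = 2.543 m, P = 1.364 m (p = P/D = 0.536374); state ← (V=0, rpm=0)
throttle_to(1844): rpm ← 1844
set_airspeed(7.25): V ← 7.25 m/s
throttle_to(6687): rpm ← 6687
adjust_throttle(-1239): rpm ← 6687 -1239 = 5448
adjust_airspeed(-2.53): V ← 7.25 -2.53 = 4.72 m/s
final state: V = 4.72 m/s, rpm = 5448 → n = rpm/60 = 90.800000 rev/s
target J* = 0.1617; solve J* = V/(n·D) for n: n = V/(J*·D) = 4.72/(0.1617 × 2.543) = 11.478513 rev/s
rpm = 60·n = 688.710761

rpm = 688.71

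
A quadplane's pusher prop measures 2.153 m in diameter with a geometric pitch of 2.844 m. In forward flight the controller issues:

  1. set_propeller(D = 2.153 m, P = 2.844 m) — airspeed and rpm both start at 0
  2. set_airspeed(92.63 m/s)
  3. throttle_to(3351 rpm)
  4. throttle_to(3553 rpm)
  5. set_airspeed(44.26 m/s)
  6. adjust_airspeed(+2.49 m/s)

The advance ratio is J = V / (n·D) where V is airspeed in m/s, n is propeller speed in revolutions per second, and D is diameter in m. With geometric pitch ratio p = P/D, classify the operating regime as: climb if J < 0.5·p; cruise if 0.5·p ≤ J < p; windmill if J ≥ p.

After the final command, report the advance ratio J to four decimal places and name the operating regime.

set_propeller: D = 2.153 m, P = 2.844 m (p = P/D = 1.320948); state ← (V=0, rpm=0)
set_airspeed(92.63): V ← 92.63 m/s
throttle_to(3351): rpm ← 3351
throttle_to(3553): rpm ← 3553
set_airspeed(44.26): V ← 44.26 m/s
adjust_airspeed(+2.49): V ← 44.26 +2.49 = 46.75 m/s
final state: V = 46.75 m/s, rpm = 3553 → n = rpm/60 = 59.216667 rev/s
J = V / (n·D) = 46.75 / (59.216667 × 2.153) = 0.366685
regime bands: climb J<0.6605 | cruise [0.6605, 1.3209) | windmill J≥1.3209
J = 0.3667 → climb

J = 0.3667, regime = climb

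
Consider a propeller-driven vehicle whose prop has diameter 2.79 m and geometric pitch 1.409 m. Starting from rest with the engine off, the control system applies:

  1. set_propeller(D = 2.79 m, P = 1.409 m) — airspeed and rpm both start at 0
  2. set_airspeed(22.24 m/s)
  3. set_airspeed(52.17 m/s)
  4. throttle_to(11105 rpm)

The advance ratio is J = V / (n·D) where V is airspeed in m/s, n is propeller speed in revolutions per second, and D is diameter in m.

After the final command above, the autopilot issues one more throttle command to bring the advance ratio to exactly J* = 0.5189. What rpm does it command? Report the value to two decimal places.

rpm = 2162.14

set_propeller: D = 2.79 m, P = 1.409 m (p = P/D = 0.505018); state ← (V=0, rpm=0)
set_airspeed(22.24): V ← 22.24 m/s
set_airspeed(52.17): V ← 52.17 m/s
throttle_to(11105): rpm ← 11105
final state: V = 52.17 m/s, rpm = 11105 → n = rpm/60 = 185.083333 rev/s
target J* = 0.5189; solve J* = V/(n·D) for n: n = V/(J*·D) = 52.17/(0.5189 × 2.79) = 36.035700 rev/s
rpm = 60·n = 2162.142000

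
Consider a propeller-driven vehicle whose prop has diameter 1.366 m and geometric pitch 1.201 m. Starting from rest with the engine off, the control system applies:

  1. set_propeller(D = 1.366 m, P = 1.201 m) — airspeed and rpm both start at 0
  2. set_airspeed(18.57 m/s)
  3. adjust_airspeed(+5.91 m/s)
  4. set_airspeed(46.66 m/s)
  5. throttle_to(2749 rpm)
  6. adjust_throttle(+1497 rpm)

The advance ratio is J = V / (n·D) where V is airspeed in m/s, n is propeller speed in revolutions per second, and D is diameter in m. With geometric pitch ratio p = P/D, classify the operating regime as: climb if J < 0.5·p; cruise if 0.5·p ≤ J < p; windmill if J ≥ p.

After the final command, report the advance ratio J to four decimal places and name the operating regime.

set_propeller: D = 1.366 m, P = 1.201 m (p = P/D = 0.879209); state ← (V=0, rpm=0)
set_airspeed(18.57): V ← 18.57 m/s
adjust_airspeed(+5.91): V ← 18.57 +5.91 = 24.48 m/s
set_airspeed(46.66): V ← 46.66 m/s
throttle_to(2749): rpm ← 2749
adjust_throttle(+1497): rpm ← 2749 +1497 = 4246
final state: V = 46.66 m/s, rpm = 4246 → n = rpm/60 = 70.766667 rev/s
J = V / (n·D) = 46.66 / (70.766667 × 1.366) = 0.482687
regime bands: climb J<0.4396 | cruise [0.4396, 0.8792) | windmill J≥0.8792
J = 0.4827 → cruise

J = 0.4827, regime = cruise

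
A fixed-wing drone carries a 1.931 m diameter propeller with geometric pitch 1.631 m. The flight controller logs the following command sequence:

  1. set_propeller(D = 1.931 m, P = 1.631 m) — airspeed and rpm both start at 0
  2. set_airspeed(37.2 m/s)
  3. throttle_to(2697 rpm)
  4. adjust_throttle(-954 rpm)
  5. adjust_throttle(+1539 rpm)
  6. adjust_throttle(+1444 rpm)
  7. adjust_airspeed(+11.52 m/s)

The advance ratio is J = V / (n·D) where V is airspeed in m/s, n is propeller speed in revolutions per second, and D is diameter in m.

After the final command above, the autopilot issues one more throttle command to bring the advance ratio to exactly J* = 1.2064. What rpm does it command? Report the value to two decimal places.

set_propeller: D = 1.931 m, P = 1.631 m (p = P/D = 0.844640); state ← (V=0, rpm=0)
set_airspeed(37.2): V ← 37.2 m/s
throttle_to(2697): rpm ← 2697
adjust_throttle(-954): rpm ← 2697 -954 = 1743
adjust_throttle(+1539): rpm ← 1743 +1539 = 3282
adjust_throttle(+1444): rpm ← 3282 +1444 = 4726
adjust_airspeed(+11.52): V ← 37.2 +11.52 = 48.72 m/s
final state: V = 48.72 m/s, rpm = 4726 → n = rpm/60 = 78.766667 rev/s
target J* = 1.2064; solve J* = V/(n·D) for n: n = V/(J*·D) = 48.72/(1.2064 × 1.931) = 20.913835 rev/s
rpm = 60·n = 1254.830100

rpm = 1254.83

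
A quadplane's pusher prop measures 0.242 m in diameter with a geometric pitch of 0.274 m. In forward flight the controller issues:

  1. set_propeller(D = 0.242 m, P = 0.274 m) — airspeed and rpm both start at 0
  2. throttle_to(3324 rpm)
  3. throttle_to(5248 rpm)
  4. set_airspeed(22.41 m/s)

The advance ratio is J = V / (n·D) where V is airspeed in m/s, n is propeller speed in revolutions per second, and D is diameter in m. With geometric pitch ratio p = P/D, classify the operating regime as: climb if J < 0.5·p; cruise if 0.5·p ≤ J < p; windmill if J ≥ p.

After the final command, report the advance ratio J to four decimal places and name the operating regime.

J = 1.0587, regime = cruise

set_propeller: D = 0.242 m, P = 0.274 m (p = P/D = 1.132231); state ← (V=0, rpm=0)
throttle_to(3324): rpm ← 3324
throttle_to(5248): rpm ← 5248
set_airspeed(22.41): V ← 22.41 m/s
final state: V = 22.41 m/s, rpm = 5248 → n = rpm/60 = 87.466667 rev/s
J = V / (n·D) = 22.41 / (87.466667 × 0.242) = 1.058727
regime bands: climb J<0.5661 | cruise [0.5661, 1.1322) | windmill J≥1.1322
J = 1.0587 → cruise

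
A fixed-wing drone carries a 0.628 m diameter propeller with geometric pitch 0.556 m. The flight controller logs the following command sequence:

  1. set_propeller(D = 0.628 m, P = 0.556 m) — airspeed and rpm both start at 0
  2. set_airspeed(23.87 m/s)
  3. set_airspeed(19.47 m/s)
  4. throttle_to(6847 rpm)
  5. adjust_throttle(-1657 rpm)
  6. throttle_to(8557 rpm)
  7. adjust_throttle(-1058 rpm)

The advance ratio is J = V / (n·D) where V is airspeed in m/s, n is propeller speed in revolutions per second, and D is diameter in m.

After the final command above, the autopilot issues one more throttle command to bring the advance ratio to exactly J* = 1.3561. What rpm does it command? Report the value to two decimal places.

set_propeller: D = 0.628 m, P = 0.556 m (p = P/D = 0.885350); state ← (V=0, rpm=0)
set_airspeed(23.87): V ← 23.87 m/s
set_airspeed(19.47): V ← 19.47 m/s
throttle_to(6847): rpm ← 6847
adjust_throttle(-1657): rpm ← 6847 -1657 = 5190
throttle_to(8557): rpm ← 8557
adjust_throttle(-1058): rpm ← 8557 -1058 = 7499
final state: V = 19.47 m/s, rpm = 7499 → n = rpm/60 = 124.983333 rev/s
target J* = 1.3561; solve J* = V/(n·D) for n: n = V/(J*·D) = 19.47/(1.3561 × 0.628) = 22.862020 rev/s
rpm = 60·n = 1371.721173

rpm = 1371.72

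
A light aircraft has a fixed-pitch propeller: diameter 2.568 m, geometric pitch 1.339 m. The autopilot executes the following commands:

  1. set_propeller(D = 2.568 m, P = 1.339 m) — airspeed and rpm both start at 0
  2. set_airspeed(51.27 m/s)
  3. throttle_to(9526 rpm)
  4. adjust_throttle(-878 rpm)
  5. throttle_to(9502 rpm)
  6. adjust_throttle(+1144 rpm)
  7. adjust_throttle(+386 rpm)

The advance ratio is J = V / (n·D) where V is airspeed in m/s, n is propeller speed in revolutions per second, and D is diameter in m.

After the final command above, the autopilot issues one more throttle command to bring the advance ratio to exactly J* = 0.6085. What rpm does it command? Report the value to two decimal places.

set_propeller: D = 2.568 m, P = 1.339 m (p = P/D = 0.521417); state ← (V=0, rpm=0)
set_airspeed(51.27): V ← 51.27 m/s
throttle_to(9526): rpm ← 9526
adjust_throttle(-878): rpm ← 9526 -878 = 8648
throttle_to(9502): rpm ← 9502
adjust_throttle(+1144): rpm ← 9502 +1144 = 10646
adjust_throttle(+386): rpm ← 10646 +386 = 11032
final state: V = 51.27 m/s, rpm = 11032 → n = rpm/60 = 183.866667 rev/s
target J* = 0.6085; solve J* = V/(n·D) for n: n = V/(J*·D) = 51.27/(0.6085 × 2.568) = 32.810112 rev/s
rpm = 60·n = 1968.606732

rpm = 1968.61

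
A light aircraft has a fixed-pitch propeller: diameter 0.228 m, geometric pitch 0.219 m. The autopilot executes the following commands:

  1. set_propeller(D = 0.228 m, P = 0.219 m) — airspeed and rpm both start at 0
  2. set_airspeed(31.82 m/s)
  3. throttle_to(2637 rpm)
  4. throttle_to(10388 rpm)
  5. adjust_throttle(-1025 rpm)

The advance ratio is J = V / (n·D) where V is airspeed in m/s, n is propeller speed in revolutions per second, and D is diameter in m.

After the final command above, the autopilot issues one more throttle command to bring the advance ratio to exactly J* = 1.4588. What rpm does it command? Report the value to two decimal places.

rpm = 5740.12

set_propeller: D = 0.228 m, P = 0.219 m (p = P/D = 0.960526); state ← (V=0, rpm=0)
set_airspeed(31.82): V ← 31.82 m/s
throttle_to(2637): rpm ← 2637
throttle_to(10388): rpm ← 10388
adjust_throttle(-1025): rpm ← 10388 -1025 = 9363
final state: V = 31.82 m/s, rpm = 9363 → n = rpm/60 = 156.050000 rev/s
target J* = 1.4588; solve J* = V/(n·D) for n: n = V/(J*·D) = 31.82/(1.4588 × 0.228) = 95.668634 rev/s
rpm = 60·n = 5740.118049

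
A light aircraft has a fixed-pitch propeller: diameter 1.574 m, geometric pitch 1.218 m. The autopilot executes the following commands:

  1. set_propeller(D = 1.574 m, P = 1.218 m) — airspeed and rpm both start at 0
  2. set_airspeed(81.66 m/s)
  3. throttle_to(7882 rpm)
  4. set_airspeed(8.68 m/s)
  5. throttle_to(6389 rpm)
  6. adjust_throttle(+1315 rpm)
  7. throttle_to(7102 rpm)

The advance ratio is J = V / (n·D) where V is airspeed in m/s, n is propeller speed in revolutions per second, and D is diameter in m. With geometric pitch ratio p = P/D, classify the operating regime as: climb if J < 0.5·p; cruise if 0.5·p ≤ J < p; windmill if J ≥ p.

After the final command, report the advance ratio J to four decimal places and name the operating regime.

J = 0.0466, regime = climb

set_propeller: D = 1.574 m, P = 1.218 m (p = P/D = 0.773825); state ← (V=0, rpm=0)
set_airspeed(81.66): V ← 81.66 m/s
throttle_to(7882): rpm ← 7882
set_airspeed(8.68): V ← 8.68 m/s
throttle_to(6389): rpm ← 6389
adjust_throttle(+1315): rpm ← 6389 +1315 = 7704
throttle_to(7102): rpm ← 7102
final state: V = 8.68 m/s, rpm = 7102 → n = rpm/60 = 118.366667 rev/s
J = V / (n·D) = 8.68 / (118.366667 × 1.574) = 0.046589
regime bands: climb J<0.3869 | cruise [0.3869, 0.7738) | windmill J≥0.7738
J = 0.0466 → climb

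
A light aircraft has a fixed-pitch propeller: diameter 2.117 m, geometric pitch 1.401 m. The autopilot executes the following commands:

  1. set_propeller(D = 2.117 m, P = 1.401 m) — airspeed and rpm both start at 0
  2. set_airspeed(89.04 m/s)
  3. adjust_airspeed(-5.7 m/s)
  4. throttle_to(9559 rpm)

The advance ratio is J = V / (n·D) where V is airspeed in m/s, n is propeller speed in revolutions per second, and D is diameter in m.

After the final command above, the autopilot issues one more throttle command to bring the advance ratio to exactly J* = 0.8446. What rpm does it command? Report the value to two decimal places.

set_propeller: D = 2.117 m, P = 1.401 m (p = P/D = 0.661786); state ← (V=0, rpm=0)
set_airspeed(89.04): V ← 89.04 m/s
adjust_airspeed(-5.7): V ← 89.04 -5.7 = 83.34 m/s
throttle_to(9559): rpm ← 9559
final state: V = 83.34 m/s, rpm = 9559 → n = rpm/60 = 159.316667 rev/s
target J* = 0.8446; solve J* = V/(n·D) for n: n = V/(J*·D) = 83.34/(0.8446 × 2.117) = 46.610264 rev/s
rpm = 60·n = 2796.615829

rpm = 2796.62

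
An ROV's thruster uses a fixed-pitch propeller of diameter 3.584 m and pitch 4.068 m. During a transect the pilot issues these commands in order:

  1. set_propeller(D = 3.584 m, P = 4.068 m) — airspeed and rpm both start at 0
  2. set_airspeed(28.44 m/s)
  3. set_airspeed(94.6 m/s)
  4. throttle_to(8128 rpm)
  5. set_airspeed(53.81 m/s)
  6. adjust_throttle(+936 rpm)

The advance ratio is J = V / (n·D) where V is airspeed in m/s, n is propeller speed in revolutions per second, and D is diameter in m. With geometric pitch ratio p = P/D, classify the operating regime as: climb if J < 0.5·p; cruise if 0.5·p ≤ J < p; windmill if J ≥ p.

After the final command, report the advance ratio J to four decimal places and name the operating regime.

set_propeller: D = 3.584 m, P = 4.068 m (p = P/D = 1.135045); state ← (V=0, rpm=0)
set_airspeed(28.44): V ← 28.44 m/s
set_airspeed(94.6): V ← 94.6 m/s
throttle_to(8128): rpm ← 8128
set_airspeed(53.81): V ← 53.81 m/s
adjust_throttle(+936): rpm ← 8128 +936 = 9064
final state: V = 53.81 m/s, rpm = 9064 → n = rpm/60 = 151.066667 rev/s
J = V / (n·D) = 53.81 / (151.066667 × 3.584) = 0.099386
regime bands: climb J<0.5675 | cruise [0.5675, 1.1350) | windmill J≥1.1350
J = 0.0994 → climb

J = 0.0994, regime = climb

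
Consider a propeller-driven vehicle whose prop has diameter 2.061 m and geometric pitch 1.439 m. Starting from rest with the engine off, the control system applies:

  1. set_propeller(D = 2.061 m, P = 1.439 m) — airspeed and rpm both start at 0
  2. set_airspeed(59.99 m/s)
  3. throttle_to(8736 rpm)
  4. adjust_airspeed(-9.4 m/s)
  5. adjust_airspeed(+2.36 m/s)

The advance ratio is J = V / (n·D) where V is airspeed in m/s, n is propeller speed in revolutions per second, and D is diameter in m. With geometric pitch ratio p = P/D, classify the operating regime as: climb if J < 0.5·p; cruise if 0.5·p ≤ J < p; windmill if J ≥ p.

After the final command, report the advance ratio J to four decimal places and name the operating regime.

set_propeller: D = 2.061 m, P = 1.439 m (p = P/D = 0.698205); state ← (V=0, rpm=0)
set_airspeed(59.99): V ← 59.99 m/s
throttle_to(8736): rpm ← 8736
adjust_airspeed(-9.4): V ← 59.99 -9.4 = 50.59 m/s
adjust_airspeed(+2.36): V ← 50.59 +2.36 = 52.95 m/s
final state: V = 52.95 m/s, rpm = 8736 → n = rpm/60 = 145.600000 rev/s
J = V / (n·D) = 52.95 / (145.600000 × 2.061) = 0.176452
regime bands: climb J<0.3491 | cruise [0.3491, 0.6982) | windmill J≥0.6982
J = 0.1765 → climb

J = 0.1765, regime = climb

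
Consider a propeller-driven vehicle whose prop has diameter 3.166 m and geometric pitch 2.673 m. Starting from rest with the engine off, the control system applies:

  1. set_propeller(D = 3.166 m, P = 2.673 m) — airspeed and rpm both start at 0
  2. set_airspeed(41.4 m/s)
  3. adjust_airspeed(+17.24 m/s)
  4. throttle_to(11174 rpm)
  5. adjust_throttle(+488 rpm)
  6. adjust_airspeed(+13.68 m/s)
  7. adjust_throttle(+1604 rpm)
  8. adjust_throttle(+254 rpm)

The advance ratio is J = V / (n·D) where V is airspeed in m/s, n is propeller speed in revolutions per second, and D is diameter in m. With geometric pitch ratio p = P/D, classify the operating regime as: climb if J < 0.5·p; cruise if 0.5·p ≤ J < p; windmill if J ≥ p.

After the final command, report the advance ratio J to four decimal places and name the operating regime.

set_propeller: D = 3.166 m, P = 2.673 m (p = P/D = 0.844283); state ← (V=0, rpm=0)
set_airspeed(41.4): V ← 41.4 m/s
adjust_airspeed(+17.24): V ← 41.4 +17.24 = 58.64 m/s
throttle_to(11174): rpm ← 11174
adjust_throttle(+488): rpm ← 11174 +488 = 11662
adjust_airspeed(+13.68): V ← 58.64 +13.68 = 72.32 m/s
adjust_throttle(+1604): rpm ← 11662 +1604 = 13266
adjust_throttle(+254): rpm ← 13266 +254 = 13520
final state: V = 72.32 m/s, rpm = 13520 → n = rpm/60 = 225.333333 rev/s
J = V / (n·D) = 72.32 / (225.333333 × 3.166) = 0.101373
regime bands: climb J<0.4221 | cruise [0.4221, 0.8443) | windmill J≥0.8443
J = 0.1014 → climb

J = 0.1014, regime = climb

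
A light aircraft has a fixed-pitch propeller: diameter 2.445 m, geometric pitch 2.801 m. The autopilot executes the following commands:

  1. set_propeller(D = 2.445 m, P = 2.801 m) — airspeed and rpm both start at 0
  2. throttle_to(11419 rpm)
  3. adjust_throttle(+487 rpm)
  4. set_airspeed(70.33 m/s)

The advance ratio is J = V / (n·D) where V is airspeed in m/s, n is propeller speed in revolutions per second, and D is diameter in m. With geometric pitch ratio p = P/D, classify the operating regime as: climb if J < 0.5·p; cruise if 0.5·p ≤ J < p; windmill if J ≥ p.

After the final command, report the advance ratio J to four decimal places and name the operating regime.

J = 0.1450, regime = climb

set_propeller: D = 2.445 m, P = 2.801 m (p = P/D = 1.145603); state ← (V=0, rpm=0)
throttle_to(11419): rpm ← 11419
adjust_throttle(+487): rpm ← 11419 +487 = 11906
set_airspeed(70.33): V ← 70.33 m/s
final state: V = 70.33 m/s, rpm = 11906 → n = rpm/60 = 198.433333 rev/s
J = V / (n·D) = 70.33 / (198.433333 × 2.445) = 0.144960
regime bands: climb J<0.5728 | cruise [0.5728, 1.1456) | windmill J≥1.1456
J = 0.1450 → climb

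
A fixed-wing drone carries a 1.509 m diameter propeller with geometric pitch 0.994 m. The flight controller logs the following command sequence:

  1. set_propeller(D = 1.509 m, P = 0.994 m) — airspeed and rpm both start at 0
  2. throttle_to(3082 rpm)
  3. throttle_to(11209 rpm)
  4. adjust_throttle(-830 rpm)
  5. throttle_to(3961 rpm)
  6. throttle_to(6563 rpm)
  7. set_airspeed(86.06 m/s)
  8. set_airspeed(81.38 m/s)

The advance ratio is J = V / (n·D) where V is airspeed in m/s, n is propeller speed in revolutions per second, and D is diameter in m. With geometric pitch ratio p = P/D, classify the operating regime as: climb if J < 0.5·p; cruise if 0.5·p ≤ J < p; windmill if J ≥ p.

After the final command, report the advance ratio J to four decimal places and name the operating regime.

J = 0.4930, regime = cruise

set_propeller: D = 1.509 m, P = 0.994 m (p = P/D = 0.658714); state ← (V=0, rpm=0)
throttle_to(3082): rpm ← 3082
throttle_to(11209): rpm ← 11209
adjust_throttle(-830): rpm ← 11209 -830 = 10379
throttle_to(3961): rpm ← 3961
throttle_to(6563): rpm ← 6563
set_airspeed(86.06): V ← 86.06 m/s
set_airspeed(81.38): V ← 81.38 m/s
final state: V = 81.38 m/s, rpm = 6563 → n = rpm/60 = 109.383333 rev/s
J = V / (n·D) = 81.38 / (109.383333 × 1.509) = 0.493034
regime bands: climb J<0.3294 | cruise [0.3294, 0.6587) | windmill J≥0.6587
J = 0.4930 → cruise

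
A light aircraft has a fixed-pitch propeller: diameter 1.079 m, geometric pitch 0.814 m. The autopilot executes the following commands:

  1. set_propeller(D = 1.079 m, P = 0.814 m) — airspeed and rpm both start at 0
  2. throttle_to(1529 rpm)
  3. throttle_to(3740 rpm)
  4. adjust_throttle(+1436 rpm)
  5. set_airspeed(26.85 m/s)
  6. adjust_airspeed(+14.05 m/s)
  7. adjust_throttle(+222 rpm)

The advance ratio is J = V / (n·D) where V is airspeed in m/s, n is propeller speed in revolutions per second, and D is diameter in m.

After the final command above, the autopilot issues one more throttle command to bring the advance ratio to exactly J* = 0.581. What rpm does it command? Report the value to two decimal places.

set_propeller: D = 1.079 m, P = 0.814 m (p = P/D = 0.754402); state ← (V=0, rpm=0)
throttle_to(1529): rpm ← 1529
throttle_to(3740): rpm ← 3740
adjust_throttle(+1436): rpm ← 3740 +1436 = 5176
set_airspeed(26.85): V ← 26.85 m/s
adjust_airspeed(+14.05): V ← 26.85 +14.05 = 40.9 m/s
adjust_throttle(+222): rpm ← 5176 +222 = 5398
final state: V = 40.9 m/s, rpm = 5398 → n = rpm/60 = 89.966667 rev/s
target J* = 0.581; solve J* = V/(n·D) for n: n = V/(J*·D) = 40.9/(0.581 × 1.079) = 65.241769 rev/s
rpm = 60·n = 3914.506164

rpm = 3914.51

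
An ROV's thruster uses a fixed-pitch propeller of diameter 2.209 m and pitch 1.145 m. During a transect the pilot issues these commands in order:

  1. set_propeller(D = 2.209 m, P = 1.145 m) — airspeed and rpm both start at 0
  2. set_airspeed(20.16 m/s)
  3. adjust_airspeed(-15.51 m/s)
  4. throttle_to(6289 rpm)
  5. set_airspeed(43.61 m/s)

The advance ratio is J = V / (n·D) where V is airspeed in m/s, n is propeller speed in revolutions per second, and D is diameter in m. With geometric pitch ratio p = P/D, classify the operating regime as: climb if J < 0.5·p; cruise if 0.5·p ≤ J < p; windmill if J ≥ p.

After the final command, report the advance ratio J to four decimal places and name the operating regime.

set_propeller: D = 2.209 m, P = 1.145 m (p = P/D = 0.518334); state ← (V=0, rpm=0)
set_airspeed(20.16): V ← 20.16 m/s
adjust_airspeed(-15.51): V ← 20.16 -15.51 = 4.65 m/s
throttle_to(6289): rpm ← 6289
set_airspeed(43.61): V ← 43.61 m/s
final state: V = 43.61 m/s, rpm = 6289 → n = rpm/60 = 104.816667 rev/s
J = V / (n·D) = 43.61 / (104.816667 × 2.209) = 0.188348
regime bands: climb J<0.2592 | cruise [0.2592, 0.5183) | windmill J≥0.5183
J = 0.1883 → climb

J = 0.1883, regime = climb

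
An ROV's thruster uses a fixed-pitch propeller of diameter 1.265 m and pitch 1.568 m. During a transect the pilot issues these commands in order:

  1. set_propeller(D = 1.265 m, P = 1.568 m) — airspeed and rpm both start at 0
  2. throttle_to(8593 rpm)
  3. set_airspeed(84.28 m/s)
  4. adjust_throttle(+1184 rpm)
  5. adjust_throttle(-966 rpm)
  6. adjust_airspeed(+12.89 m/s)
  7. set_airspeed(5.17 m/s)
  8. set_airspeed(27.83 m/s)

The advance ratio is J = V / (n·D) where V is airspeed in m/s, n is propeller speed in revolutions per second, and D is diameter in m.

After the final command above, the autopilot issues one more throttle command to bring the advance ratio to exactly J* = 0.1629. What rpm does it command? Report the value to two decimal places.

rpm = 8103.13

set_propeller: D = 1.265 m, P = 1.568 m (p = P/D = 1.239526); state ← (V=0, rpm=0)
throttle_to(8593): rpm ← 8593
set_airspeed(84.28): V ← 84.28 m/s
adjust_throttle(+1184): rpm ← 8593 +1184 = 9777
adjust_throttle(-966): rpm ← 9777 -966 = 8811
adjust_airspeed(+12.89): V ← 84.28 +12.89 = 97.17 m/s
set_airspeed(5.17): V ← 5.17 m/s
set_airspeed(27.83): V ← 27.83 m/s
final state: V = 27.83 m/s, rpm = 8811 → n = rpm/60 = 146.850000 rev/s
target J* = 0.1629; solve J* = V/(n·D) for n: n = V/(J*·D) = 27.83/(0.1629 × 1.265) = 135.052179 rev/s
rpm = 60·n = 8103.130755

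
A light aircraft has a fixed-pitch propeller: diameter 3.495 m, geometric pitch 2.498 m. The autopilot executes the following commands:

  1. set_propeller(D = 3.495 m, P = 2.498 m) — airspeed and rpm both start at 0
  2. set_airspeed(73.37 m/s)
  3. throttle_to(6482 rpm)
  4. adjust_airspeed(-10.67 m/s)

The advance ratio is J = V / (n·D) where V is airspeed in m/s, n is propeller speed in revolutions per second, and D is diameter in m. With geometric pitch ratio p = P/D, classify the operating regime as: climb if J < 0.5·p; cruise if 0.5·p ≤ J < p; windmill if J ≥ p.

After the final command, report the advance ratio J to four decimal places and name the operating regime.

set_propeller: D = 3.495 m, P = 2.498 m (p = P/D = 0.714735); state ← (V=0, rpm=0)
set_airspeed(73.37): V ← 73.37 m/s
throttle_to(6482): rpm ← 6482
adjust_airspeed(-10.67): V ← 73.37 -10.67 = 62.7 m/s
final state: V = 62.7 m/s, rpm = 6482 → n = rpm/60 = 108.033333 rev/s
J = V / (n·D) = 62.7 / (108.033333 × 3.495) = 0.166059
regime bands: climb J<0.3574 | cruise [0.3574, 0.7147) | windmill J≥0.7147
J = 0.1661 → climb

J = 0.1661, regime = climb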